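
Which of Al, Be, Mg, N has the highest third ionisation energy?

The third ionization energy removes an electron from the +2 ion. For each element: Al²⁺ still has 1 valence electron; Be²⁺ is the bare [He] core; Mg²⁺ is the bare [Ne] core; N²⁺ still has 3 valence electrons.
Breaking into a closed-shell core is much more expensive than removing a leftover valence electron — Mg and Be have the largest IE_3 here.
Valence configurations: Al²⁺ [Ne]3s¹, N²⁺ [He]2s²2p¹.
The numbers (kJ/mol): Al 2745, Be 14849, Mg 7733, N 4578.
Hence IE_3: Al < N < Mg < Be.

Be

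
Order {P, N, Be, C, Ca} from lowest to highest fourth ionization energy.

P < C < Ca < N < Be

The fourth ionization energy removes an electron from the +3 ion. For each element: P³⁺ still has 2 valence electrons; N³⁺ still has 2 valence electrons; Be³⁺ is already 1 electron into the core; C³⁺ still has 1 valence electron; Ca³⁺ is already 1 electron into the core.
Usually core removal costs more than valence removal, but here the competition is close: a tightly held n=2 valence electron can cost more to remove than an n=3 core electron, so the actual values have to decide it.
Valence configurations: P³⁺ [Ne]3s², N³⁺ [He]2s², C³⁺ [He]2s¹.
Tabulated IE_4 (kJ/mol): P 4964, N 7475, Be 21007, C 6223, Ca 6491.
Overall IE_4 order: P < C < Ca < N < Be.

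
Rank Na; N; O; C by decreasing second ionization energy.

Na, O, N, C

IE_2 is the cost of taking one more electron from the +1 cation: Na⁺ is the bare [Ne] core; N⁺ still has 4 valence electrons; O⁺ still has 5 valence electrons; C⁺ still has 3 valence electrons.
Pulling an electron out of a noble-gas core costs far more than removing a remaining valence electron, so Na sits at the high end of IE_2.
Valence configurations: N⁺ [He]2s²2p², O⁺ [He]2s²2p³, C⁺ [He]2s²2p¹.
The numbers (kJ/mol): Na 4562, N 2856, O 3388, C 2353.
Hence IE_2: C < N < O < Na.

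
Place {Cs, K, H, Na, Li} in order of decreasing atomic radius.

Cs > K > Na > Li > H

H is in period 1, group 1; Li is in period 2, group 1; Na is in period 3, group 1; K is in period 4, group 1; Cs is in period 6, group 1.
Atomic radius shrinks across a period as nuclear charge pulls the same shell inward, and grows down a group as new shells are added.
All are in group 1, so atomic radius increases down the group.
So from largest to smallest: Cs > K > Na > Li > H.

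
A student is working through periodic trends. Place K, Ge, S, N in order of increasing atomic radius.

N is in period 2, group 15; S is in period 3, group 16; K is in period 4, group 1; Ge is in period 4, group 14.
Across a period the added protons contract the valence shell; down a group each new principal shell makes the atom larger.
These span different periods and groups, so the two trends combine.
S > N: the two effects oppose for this pair; the down-group effect wins (103 vs 71 pm).
Ge > S: relative to S, both the across-period and down-group shifts push Ge's atomic radius up.
K > Ge: both are in period 4; the period trend gives K the larger value.
Tabulated atomic radius (pm): N 71, S 103, K 196, Ge 121.
So from smallest to largest: N < S < Ge < K.

N, S, Ge, K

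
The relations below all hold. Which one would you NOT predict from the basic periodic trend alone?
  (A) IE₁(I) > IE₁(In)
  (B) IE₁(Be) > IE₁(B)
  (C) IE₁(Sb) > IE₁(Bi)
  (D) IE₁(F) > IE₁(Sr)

(B)

The general trend: first ionization energy increases across a period and decreases down a group.
(A) I (period 5, group 17) vs In (period 5, group 13): the stated order agrees with the simple trend.
(B) Be (period 2, group 2) vs B (period 2, group 13): the stated order contradicts the simple trend.
(C) Sb (period 5, group 15) vs Bi (period 6, group 15): the stated order agrees with the simple trend.
(D) F (period 2, group 17) vs Sr (period 5, group 2): the stated order agrees with the simple trend.
The exception is (B): removing B's lone 2p electron is easier than breaking Be's filled 2s².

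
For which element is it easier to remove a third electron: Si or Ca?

Si

IE_3 is the cost of taking one more electron from the +2 cation: Si²⁺ still has 2 valence electrons; Ca²⁺ is the bare [Ar] core.
Breaking into a closed-shell core is much more expensive than removing a leftover valence electron — Ca has the largest IE_3 here.
Approximate IE_3 values (kJ/mol): Si 3232, Ca 4912.
Hence IE_3: Si < Ca.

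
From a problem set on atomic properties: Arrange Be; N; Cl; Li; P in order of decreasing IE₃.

Be > Li > N > Cl > P

Consider each +2 ion: Be²⁺ is the bare [He] core; N²⁺ still has 3 valence electrons; Cl²⁺ still has 5 valence electrons; Li²⁺ is already 1 electron into the core; P²⁺ still has 3 valence electrons.
Breaking into a closed-shell core is much more expensive than removing a leftover valence electron — Li and Be have the largest IE_3 here.
Valence configurations: N²⁺ [He]2s²2p¹, Cl²⁺ [Ne]3s²3p³, P²⁺ [Ne]3s²3p¹.
Tabulated IE_3 (kJ/mol): Be 14849, N 4578, Cl 3822, Li 11815, P 2914.
So the third ionization energies run P < Cl < N < Li < Be.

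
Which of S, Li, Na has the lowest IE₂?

S

The second ionization energy removes an electron from the +1 ion. For each element: S⁺ still has 5 valence electrons; Li⁺ is the bare [He] core; Na⁺ is the bare [Ne] core.
Pulling an electron out of a noble-gas core costs far more than removing a remaining valence electron, so Na and Li sit at the high end of IE_2.
The numbers (kJ/mol): S 2252, Li 7298, Na 4562.
Overall IE_2 order: S < Na < Li.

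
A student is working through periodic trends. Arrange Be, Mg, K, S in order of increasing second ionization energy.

After 1 electron has been removed, what remains? Be⁺ still has 1 valence electron; Mg⁺ still has 1 valence electron; K⁺ is the bare [Ar] core; S⁺ still has 5 valence electrons.
Pulling an electron out of a noble-gas core costs far more than removing a remaining valence electron, so K sits at the high end of IE_2.
Valence configurations: Be⁺ [He]2s¹, Mg⁺ [Ne]3s¹, S⁺ [Ne]3s²3p³.
The numbers (kJ/mol): Be 1757, Mg 1451, K 3052, S 2252.
Overall IE_2 order: Mg < Be < S < K.

Mg < Be < S < K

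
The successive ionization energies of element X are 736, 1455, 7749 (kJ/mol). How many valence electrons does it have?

2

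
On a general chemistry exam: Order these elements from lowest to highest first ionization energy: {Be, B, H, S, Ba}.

Ba < B < Be < S < H

H is in period 1, group 1; Be is in period 2, group 2; B is in period 2, group 13; S is in period 3, group 16; Ba is in period 6, group 2.
Removing the outermost electron gets harder across a period and easier down a group.
Neither a single period nor a single group — weigh both effects.
B > Ba: both effects reinforce here, so B is clearly the higher of the two.
Be > B: this pair runs against the simple trend — see the exception note.
S > Be: the two effects oppose for this pair; the across-period effect wins (1000 vs 900 kJ/mol).
H > S: period and group pull opposite ways; the down-group shift dominates (1312 vs 1000 kJ/mol).
Note the exception: Be has a higher first ionization energy than B, contrary to the simple trend — removing B's lone 2p electron is easier than breaking Be's filled 2s².
Tabulated first ionization energy (kJ/mol): H 1312, Be 900, B 801, S 1000, Ba 503.
So from lowest to highest: Ba < B < Be < S < H.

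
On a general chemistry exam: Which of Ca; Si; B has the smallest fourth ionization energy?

Si

After 3 electrons have been removed, what remains? Ca³⁺ is already 1 electron into the core; Si³⁺ still has 1 valence electron; B³⁺ is the bare [He] core.
Core electrons are held far more tightly than valence electrons, so Ca and B top the IE_4 order.
The numbers (kJ/mol): Ca 6491, Si 4356, B 25026.
Hence IE_4: Si < Ca < B.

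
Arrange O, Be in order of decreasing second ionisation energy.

O > Be

IE_2 is the cost of taking one more electron from the +1 cation: O⁺ still has 5 valence electrons; Be⁺ still has 1 valence electron.
All are still removing valence electrons, so compare the +1 ions as you would atoms: IE_2 generally rises across a period (higher Z_eff) and falls down a group (larger shell), subject to the usual subshell exceptions.
Valence configurations: O⁺ [He]2s²2p³, Be⁺ [He]2s¹.
Approximate IE_2 values (kJ/mol): O 3388, Be 1757.
Overall IE_2 order: Be < O.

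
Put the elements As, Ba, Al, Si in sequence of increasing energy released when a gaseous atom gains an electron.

Al is in period 3, group 13; Si is in period 3, group 14; As is in period 4, group 15; Ba is in period 6, group 2.
Atoms with high Z_eff and room in the valence shell (especially the halogens) have the most exothermic electron affinities.
Neither a single period nor a single group — weigh both effects.
Al > Ba: relative to Ba, both the across-period and down-group shifts push Al's electron affinity up.
As > Al: period and group pull opposite ways; the across-period shift dominates (78 vs 42 kJ/mol).
Si > As: the two effects oppose for this pair; the down-group effect wins (134 vs 78 kJ/mol).
Approximate values (kJ/mol): Al 42, Si 134, As 78, Ba 14.
So from lowest to highest: Ba < Al < As < Si.

Ba < Al < As < Si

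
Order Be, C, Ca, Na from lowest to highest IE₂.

Ca < Be < C < Na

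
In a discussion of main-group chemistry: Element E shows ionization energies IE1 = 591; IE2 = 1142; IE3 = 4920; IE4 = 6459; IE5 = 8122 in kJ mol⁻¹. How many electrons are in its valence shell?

2

Look for the largest jump between consecutive ionization energies: IE3/IE2 ≈ 4.3, far larger than any earlier ratio.
That jump marks the point where a core electron is being removed. So the atom has 2 valence electrons.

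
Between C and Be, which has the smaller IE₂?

Be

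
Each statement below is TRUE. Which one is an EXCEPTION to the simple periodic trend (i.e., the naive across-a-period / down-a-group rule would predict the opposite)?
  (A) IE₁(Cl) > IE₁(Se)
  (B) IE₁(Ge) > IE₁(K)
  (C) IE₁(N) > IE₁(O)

(C)

The general trend: first ionization energy increases across a period and decreases down a group.
(A) Cl (period 3, group 17) vs Se (period 4, group 16): the stated order agrees with the simple trend.
(B) Ge (period 4, group 14) vs K (period 4, group 1): the stated order agrees with the simple trend.
(C) N (period 2, group 15) vs O (period 2, group 16): the stated order contradicts the simple trend.
The exception is (C): pairing an electron in O's 2p⁴ costs repulsion energy, so O ionizes more easily than half-filled N (2p³).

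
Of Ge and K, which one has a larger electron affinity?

Ge

Adding an electron releases more energy for atoms nearer the top right (short of the noble gases).
All lie in period 4, so electron affinity increases left to right.
So Ge has the larger electron affinity (Ge > K).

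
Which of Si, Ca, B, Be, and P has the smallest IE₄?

Si

Consider each +3 ion: Si³⁺ still has 1 valence electron; Ca³⁺ is already 1 electron into the core; B³⁺ is the bare [He] core; Be³⁺ is already 1 electron into the core; P³⁺ still has 2 valence electrons.
Core electrons are held far more tightly than valence electrons, so Ca, Be and B top the IE_4 order.
Valence configurations: Si³⁺ [Ne]3s¹, P³⁺ [Ne]3s².
The numbers (kJ/mol): Si 4356, Ca 6491, B 25026, Be 21007, P 4964.
So the fourth ionization energies run Si < P < Ca < Be < B.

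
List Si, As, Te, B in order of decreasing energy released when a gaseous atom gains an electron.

B is in period 2, group 13; Si is in period 3, group 14; As is in period 4, group 15; Te is in period 5, group 16.
Electron affinity generally becomes more exothermic across a period toward the halogens and less exothermic down a group.
These sit on a diagonal, where the across-period and down-group effects partly cancel.
As > B: the two effects oppose for this pair; the across-period effect wins (78 vs 27 kJ/mol).
Si > As: the two effects oppose for this pair; the down-group effect wins (134 vs 78 kJ/mol).
Te > Si: period and group pull opposite ways; the across-period shift dominates (190 vs 134 kJ/mol).
Tabulated electron affinity (kJ/mol): B 27, Si 134, As 78, Te 190.
So from highest to lowest: Te > Si > As > B.

Te > Si > As > B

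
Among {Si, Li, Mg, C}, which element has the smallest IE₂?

IE_2 is the cost of taking one more electron from the +1 cation: Si⁺ still has 3 valence electrons; Li⁺ is the bare [He] core; Mg⁺ still has 1 valence electron; C⁺ still has 3 valence electrons.
Breaking into a closed-shell core is much more expensive than removing a leftover valence electron — Li has the largest IE_2 here.
Valence configurations: Si⁺ [Ne]3s²3p¹, Mg⁺ [Ne]3s¹, C⁺ [He]2s²2p¹.
Approximate IE_2 values (kJ/mol): Si 1577, Li 7298, Mg 1451, C 2353.
Overall IE_2 order: Mg < Si < C < Li.

Mg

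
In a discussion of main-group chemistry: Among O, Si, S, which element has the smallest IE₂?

Consider each +1 ion: O⁺ still has 5 valence electrons; Si⁺ still has 3 valence electrons; S⁺ still has 5 valence electrons.
All are still removing valence electrons, so compare the +1 ions as you would atoms: IE_2 generally rises across a period (higher Z_eff) and falls down a group (larger shell), subject to the usual subshell exceptions.
Valence configurations: O⁺ [He]2s²2p³, Si⁺ [Ne]3s²3p¹, S⁺ [Ne]3s²3p³.
Approximate IE_2 values (kJ/mol): O 3388, Si 1577, S 2252.
Hence IE_2: Si < S < O.

Si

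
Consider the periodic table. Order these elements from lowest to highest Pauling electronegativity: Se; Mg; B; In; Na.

Na, Mg, In, B, Se

Smaller atoms with higher effective nuclear charge are more electronegative.
Neither a single period nor a single group — weigh both effects.
Mg > Na: both are in period 3; the period trend gives Mg the larger value.
In > Mg: period and group pull opposite ways; the across-period shift dominates (1.78 vs 1.31).
B > In: B sits above In in group 13, so the down-group effect alone puts B higher.
Se > B: the two effects oppose for this pair; the across-period effect wins (2.55 vs 2.04).
For reference (Pauling): B 2.04, Na 0.93, Mg 1.31, Se 2.55, In 1.78.
So from lowest to highest: Na < Mg < In < B < Se.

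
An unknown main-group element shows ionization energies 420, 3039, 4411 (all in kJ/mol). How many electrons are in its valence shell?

1

Look for the largest jump between consecutive ionization energies: IE2/IE1 ≈ 7.2, far larger than any earlier ratio.
That jump marks the point where a core electron is being removed. So the atom has 1 valence electron.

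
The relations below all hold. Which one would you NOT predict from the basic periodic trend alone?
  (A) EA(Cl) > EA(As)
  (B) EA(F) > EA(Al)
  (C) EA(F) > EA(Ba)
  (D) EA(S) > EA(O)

The general trend: electron affinity increases across a period and decreases down a group.
(A) Cl (period 3, group 17) vs As (period 4, group 15): the stated order agrees with the simple trend.
(B) F (period 2, group 17) vs Al (period 3, group 13): the stated order agrees with the simple trend.
(C) F (period 2, group 17) vs Ba (period 6, group 2): the stated order agrees with the simple trend.
(D) S (period 3, group 16) vs O (period 2, group 16): the stated order contradicts the simple trend.
The exception is (D): the compact 2p subshell of O repels the added electron more than S's larger 3p does.

(D)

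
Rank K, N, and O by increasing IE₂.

N < K < O

IE_2 is the cost of taking one more electron from the +1 cation: K⁺ is the bare [Ar] core; N⁺ still has 4 valence electrons; O⁺ still has 5 valence electrons.
Usually core removal costs more than valence removal, but here the competition is close: a tightly held n=2 valence electron can cost more to remove than an n=3 core electron, so the actual values have to decide it.
Valence configurations: N⁺ [He]2s²2p², O⁺ [He]2s²2p³.
The numbers (kJ/mol): K 3052, N 2856, O 3388.
Hence IE_2: N < K < O.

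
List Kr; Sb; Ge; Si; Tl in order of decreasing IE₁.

Kr, Sb, Si, Ge, Tl

Across a period the outer electron is held more tightly (higher IE₁); down a group it sits in a higher shell, more shielded, and comes off more easily.
Here both period and group differ, so the two effects have to be weighed against each other.
Ge > Tl: both effects reinforce here, so Ge is clearly the higher of the two.
Si > Ge: Si sits above Ge in group 14, so the down-group effect alone puts Si higher.
Sb > Si: the two effects oppose for this pair; the across-period effect wins (831 vs 786 kJ/mol).
Kr > Sb: relative to Sb, both the across-period and down-group shifts push Kr's first ionization energy up.
Approximate values (kJ/mol): Si 786, Ge 762, Kr 1351, Sb 831, Tl 589.
So from highest to lowest: Kr > Sb > Si > Ge > Tl.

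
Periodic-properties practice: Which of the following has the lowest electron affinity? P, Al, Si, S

Al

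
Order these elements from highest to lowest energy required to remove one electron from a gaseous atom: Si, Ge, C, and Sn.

C > Si > Ge > Sn

C is in period 2, group 14; Si is in period 3, group 14; Ge is in period 4, group 14; Sn is in period 5, group 14.
Across a period the outer electron is held more tightly (higher IE₁); down a group it sits in a higher shell, more shielded, and comes off more easily.
All are in group 14, so first ionization energy increases up the group.
So from highest to lowest: C > Si > Ge > Sn.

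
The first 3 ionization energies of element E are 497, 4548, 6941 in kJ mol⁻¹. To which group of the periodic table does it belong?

Group 1

Look for the largest jump between consecutive ionization energies: IE2/IE1 ≈ 9.2, far larger than any earlier ratio.
That jump marks the point where a core electron is being removed. So the atom has 1 valence electron.
A main-group element with 1 valence electron is in group 1.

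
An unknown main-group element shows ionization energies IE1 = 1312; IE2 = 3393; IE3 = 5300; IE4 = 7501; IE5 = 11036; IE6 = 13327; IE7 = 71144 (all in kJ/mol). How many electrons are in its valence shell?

Look for the largest jump between consecutive ionization energies: IE7/IE6 ≈ 5.3, far larger than any earlier ratio.
That jump marks the point where a core electron is being removed. So the atom has 6 valence electrons.

6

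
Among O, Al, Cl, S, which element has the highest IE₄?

After 3 electrons have been removed, what remains? O³⁺ still has 3 valence electrons; Al³⁺ is the bare [Ne] core; Cl³⁺ still has 4 valence electrons; S³⁺ still has 3 valence electrons.
Pulling an electron out of a noble-gas core costs far more than removing a remaining valence electron, so Al sits at the high end of IE_4.
Valence configurations: O³⁺ [He]2s²2p¹, Cl³⁺ [Ne]3s²3p², S³⁺ [Ne]3s²3p¹.
Approximate IE_4 values (kJ/mol): O 7469, Al 11577, Cl 5159, S 4556.
Putting it together, IE_4: S < Cl < O < Al.

Al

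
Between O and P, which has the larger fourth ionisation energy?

O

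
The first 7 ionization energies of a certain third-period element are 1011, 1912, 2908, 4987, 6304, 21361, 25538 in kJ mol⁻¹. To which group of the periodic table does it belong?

Look for the largest jump between consecutive ionization energies: IE6/IE5 ≈ 3.4, far larger than any earlier ratio.
That jump marks the point where a core electron is being removed. So the atom has 5 valence electrons.
A main-group element with 5 valence electrons is in group 15.

Group 15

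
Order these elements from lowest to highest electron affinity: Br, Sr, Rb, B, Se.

B is in period 2, group 13; Se is in period 4, group 16; Br is in period 4, group 17; Rb is in period 5, group 1; Sr is in period 5, group 2.
Adding an electron releases more energy for atoms nearer the top right (short of the noble gases).
These span different periods and groups, so the two trends combine.
B > Sr: relative to Sr, both the across-period and down-group shifts push B's electron affinity up.
Rb > B: this pair runs against the simple trend — see the exception note.
Se > Rb: relative to Rb, both the across-period and down-group shifts push Se's electron affinity up.
Br > Se: Br lies to the right of Se in period 4, so the across-period effect alone puts Br higher.
Note the exception: Rb has a higher electron affinity than B, contrary to the simple trend — B's ns²np¹ configuration gives only a small electron affinity — the sparsely filled np subshell binds an added electron weakly.
Note the exception: Rb has a higher electron affinity than Sr, contrary to the simple trend — adding an electron to Sr (ns²) has to open a new, higher-energy np subshell, which is unfavourable.
Approximate values (kJ/mol): B 27, Se 195, Br 325, Rb 47, Sr 5.
So from lowest to highest: Sr < B < Rb < Se < Br.

Sr < B < Rb < Se < Br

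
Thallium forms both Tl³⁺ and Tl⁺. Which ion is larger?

Both ions have Z = 81 protons, but Tl³⁺ has lost more electrons, so its remaining electrons feel a larger effective nuclear charge per electron and are pulled in more tightly.
Higher positive charge → smaller ion, so Tl⁺ > Tl³⁺.

Tl⁺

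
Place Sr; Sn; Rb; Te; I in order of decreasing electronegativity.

Smaller atoms with higher effective nuclear charge are more electronegative.
All lie in period 5, so electronegativity increases left to right.
So from highest to lowest: I > Te > Sn > Sr > Rb.

I > Te > Sn > Sr > Rb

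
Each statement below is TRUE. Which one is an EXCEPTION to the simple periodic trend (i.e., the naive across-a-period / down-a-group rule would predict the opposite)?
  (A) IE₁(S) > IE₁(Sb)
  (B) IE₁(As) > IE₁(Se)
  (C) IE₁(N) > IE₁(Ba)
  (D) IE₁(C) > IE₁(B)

The general trend: first ionization energy increases across a period and decreases down a group.
(A) S (period 3, group 16) vs Sb (period 5, group 15): the stated order agrees with the simple trend.
(B) As (period 4, group 15) vs Se (period 4, group 16): the stated order contradicts the simple trend.
(C) N (period 2, group 15) vs Ba (period 6, group 2): the stated order agrees with the simple trend.
(D) C (period 2, group 14) vs B (period 2, group 13): the stated order agrees with the simple trend.
The exception is (B): Se (4p⁴) ionizes more easily than half-filled As (4p³).

(B)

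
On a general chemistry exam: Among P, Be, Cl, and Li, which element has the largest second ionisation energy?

Consider each +1 ion: P⁺ still has 4 valence electrons; Be⁺ still has 1 valence electron; Cl⁺ still has 6 valence electrons; Li⁺ is the bare [He] core.
Breaking into a closed-shell core is much more expensive than removing a leftover valence electron — Li has the largest IE_2 here.
Valence configurations: P⁺ [Ne]3s²3p², Be⁺ [He]2s¹, Cl⁺ [Ne]3s²3p⁴.
Tabulated IE_2 (kJ/mol): P 1907, Be 1757, Cl 2298, Li 7298.
Hence IE_2: Be < P < Cl < Li.

Li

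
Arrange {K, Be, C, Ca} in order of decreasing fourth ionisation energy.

Be > Ca > C > K

The fourth ionization energy removes an electron from the +3 ion. For each element: K³⁺ is already 2 electrons into the core; Be³⁺ is already 1 electron into the core; C³⁺ still has 1 valence electron; Ca³⁺ is already 1 electron into the core.
Usually core removal costs more than valence removal, but here the competition is close: a tightly held n=2 valence electron can cost more to remove than an n=3 core electron, so the actual values have to decide it.
Tabulated IE_4 (kJ/mol): K 5877, Be 21007, C 6223, Ca 6491.
Putting it together, IE_4: K < C < Ca < Be.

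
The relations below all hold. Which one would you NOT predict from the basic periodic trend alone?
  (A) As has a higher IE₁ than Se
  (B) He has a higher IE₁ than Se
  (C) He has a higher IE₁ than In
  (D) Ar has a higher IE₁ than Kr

(A)

The general trend: IE₁ increases across a period and decreases down a group.
(A) As (period 4, group 15) vs Se (period 4, group 16): the stated order contradicts the simple trend.
(B) He (period 1, group 18) vs Se (period 4, group 16): the stated order agrees with the simple trend.
(C) He (period 1, group 18) vs In (period 5, group 13): the stated order agrees with the simple trend.
(D) Ar (period 3, group 18) vs Kr (period 4, group 18): the stated order agrees with the simple trend.
The exception is (A): Se (4p⁴) ionizes more easily than half-filled As (4p³).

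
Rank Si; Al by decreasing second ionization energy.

Al > Si

Consider each +1 ion: Si⁺ still has 3 valence electrons; Al⁺ still has 2 valence electrons.
All are still removing valence electrons, so compare the +1 ions as you would atoms: IE_2 generally rises across a period (higher Z_eff) and falls down a group (larger shell), subject to the usual subshell exceptions.
Valence configurations: Si⁺ [Ne]3s²3p¹, Al⁺ [Ne]3s².
Si⁺ loses a lone 3p electron whereas Al⁺ must break into a filled 3s² pair, so IE_2(Al) > IE_2(Si) even though Si has the higher nuclear charge.
The numbers (kJ/mol): Si 1577, Al 1817.
Overall IE_2 order: Si < Al.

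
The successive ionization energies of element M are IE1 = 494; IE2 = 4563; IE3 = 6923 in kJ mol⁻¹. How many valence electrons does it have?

1

Look for the largest jump between consecutive ionization energies: IE2/IE1 ≈ 9.2, far larger than any earlier ratio.
That jump marks the point where a core electron is being removed. So the atom has 1 valence electron.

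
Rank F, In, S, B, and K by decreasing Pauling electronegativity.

EN rises left→right (higher Z_eff, smaller atoms) and falls top→bottom (larger, more shielded atoms).
These span different periods and groups, so the two trends combine.
In > K: period and group pull opposite ways; the across-period shift dominates (1.78 vs 0.82).
B > In: B sits above In in group 13, so the down-group effect alone puts B higher.
S > B: the two effects oppose for this pair; the across-period effect wins (2.58 vs 2.04).
F > S: relative to S, both the across-period and down-group shifts push F's electronegativity up.
Tabulated electronegativity (Pauling): B 2.04, F 3.98, S 2.58, K 0.82, In 1.78.
So from highest to lowest: F > S > B > In > K.

F, S, B, In, K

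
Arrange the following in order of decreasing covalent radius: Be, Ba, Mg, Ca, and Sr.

Ba > Sr > Ca > Mg > Be

Be is in period 2, group 2; Mg is in period 3, group 2; Ca is in period 4, group 2; Sr is in period 5, group 2; Ba is in period 6, group 2.
Radius decreases left→right (rising Z_eff, same n) and increases top→bottom (higher n).
All are in group 2, so atomic radius increases down the group.
So from largest to smallest: Ba > Sr > Ca > Mg > Be.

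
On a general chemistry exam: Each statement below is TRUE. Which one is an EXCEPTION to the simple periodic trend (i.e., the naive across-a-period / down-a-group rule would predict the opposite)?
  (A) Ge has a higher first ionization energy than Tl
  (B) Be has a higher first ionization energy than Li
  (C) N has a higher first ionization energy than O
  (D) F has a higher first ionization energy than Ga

(C)

The general trend: first ionization energy increases across a period and decreases down a group.
(A) Ge (period 4, group 14) vs Tl (period 6, group 13): the stated order agrees with the simple trend.
(B) Be (period 2, group 2) vs Li (period 2, group 1): the stated order agrees with the simple trend.
(C) N (period 2, group 15) vs O (period 2, group 16): the stated order contradicts the simple trend.
(D) F (period 2, group 17) vs Ga (period 4, group 13): the stated order agrees with the simple trend.
The exception is (C): pairing an electron in O's 2p⁴ costs repulsion energy, so O ionizes more easily than half-filled N (2p³).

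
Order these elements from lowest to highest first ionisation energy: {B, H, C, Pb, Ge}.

H is in period 1, group 1; B is in period 2, group 13; C is in period 2, group 14; Ge is in period 4, group 14; Pb is in period 6, group 14.
First ionization energy rises across a period (greater Z_eff holds electrons more tightly) and falls down a group (valence electrons are farther from the nucleus).
Here both period and group differ, so the two effects have to be weighed against each other.
Ge > Pb: Ge sits above Pb in group 14, so the down-group effect alone puts Ge higher.
B > Ge: the two effects oppose for this pair; the down-group effect wins (801 vs 762 kJ/mol).
C > B: C lies to the right of B in period 2, so the across-period effect alone puts C higher.
H > C: the two effects oppose for this pair; the down-group effect wins (1312 vs 1086 kJ/mol).
For reference (kJ/mol): H 1312, B 801, C 1086, Ge 762, Pb 716.
So from lowest to highest: Pb < Ge < B < C < H.

Pb < Ge < B < C < H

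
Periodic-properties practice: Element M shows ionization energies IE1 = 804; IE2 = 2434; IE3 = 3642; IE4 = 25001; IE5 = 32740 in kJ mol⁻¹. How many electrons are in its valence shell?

3

Look for the largest jump between consecutive ionization energies: IE4/IE3 ≈ 6.9, far larger than any earlier ratio.
That jump marks the point where a core electron is being removed. So the atom has 3 valence electrons.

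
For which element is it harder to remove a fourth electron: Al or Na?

The fourth ionization energy removes an electron from the +3 ion. For each element: Al³⁺ is the bare [Ne] core; Na³⁺ is already 2 electrons into the core.
All of these are removing an electron from a noble-gas core or deeper; the smaller core (lower principal quantum number) is held far more tightly, and within a period the higher nuclear charge binds the same core more tightly.
Tabulated IE_4 (kJ/mol): Al 11577, Na 9543.
Putting it together, IE_4: Na < Al.

Al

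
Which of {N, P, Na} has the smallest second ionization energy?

P

IE_2 is the cost of taking one more electron from the +1 cation: N⁺ still has 4 valence electrons; P⁺ still has 4 valence electrons; Na⁺ is the bare [Ne] core.
Pulling an electron out of a noble-gas core costs far more than removing a remaining valence electron, so Na sits at the high end of IE_2.
Valence configurations: N⁺ [He]2s²2p², P⁺ [Ne]3s²3p².
Tabulated IE_2 (kJ/mol): N 2856, P 1907, Na 4562.
Overall IE_2 order: P < N < Na.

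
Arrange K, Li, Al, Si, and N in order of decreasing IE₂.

Li > K > N > Al > Si

After 1 electron has been removed, what remains? K⁺ is the bare [Ar] core; Li⁺ is the bare [He] core; Al⁺ still has 2 valence electrons; Si⁺ still has 3 valence electrons; N⁺ still has 4 valence electrons.
Pulling an electron out of a noble-gas core costs far more than removing a remaining valence electron, so K and Li sit at the high end of IE_2.
Valence configurations: Al⁺ [Ne]3s², Si⁺ [Ne]3s²3p¹, N⁺ [He]2s²2p².
Si⁺ loses a lone 3p electron whereas Al⁺ must break into a filled 3s² pair, so IE_2(Al) > IE_2(Si) even though Si has the higher nuclear charge.
Tabulated IE_2 (kJ/mol): K 3052, Li 7298, Al 1817, Si 1577, N 2856.
So the second ionization energies run Si < Al < N < K < Li.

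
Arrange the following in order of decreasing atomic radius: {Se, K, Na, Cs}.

Cs > K > Na > Se

Radius decreases left→right (rising Z_eff, same n) and increases top→bottom (higher n).
Here both period and group differ, so the two effects have to be weighed against each other.
Na > Se: period and group pull opposite ways; the across-period shift dominates (155 vs 116 pm).
K > Na: they share group 1; the group trend gives K the larger value.
Cs > K: they share group 1; the group trend gives Cs the larger value.
For reference (pm): Na 155, K 196, Se 116, Cs 232.
So from largest to smallest: Cs > K > Na > Se.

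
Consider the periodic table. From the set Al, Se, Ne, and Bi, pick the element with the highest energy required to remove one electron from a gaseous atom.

Ne

Ne is in period 2, group 18; Al is in period 3, group 13; Se is in period 4, group 16; Bi is in period 6, group 15.
First ionization energy rises across a period (greater Z_eff holds electrons more tightly) and falls down a group (valence electrons are farther from the nucleus).
These span different periods and groups, so the two trends combine.
Bi > Al: period and group pull opposite ways; the across-period shift dominates (703 vs 578 kJ/mol).
Se > Bi: relative to Bi, both the across-period and down-group shifts push Se's first ionization energy up.
Ne > Se: relative to Se, both the across-period and down-group shifts push Ne's first ionization energy up.
Approximate values (kJ/mol): Ne 2081, Al 578, Se 941, Bi 703.
The highest energy required to remove one electron from a gaseous atom among these belongs to Ne.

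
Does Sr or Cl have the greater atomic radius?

Sr

Cl is in period 3, group 17; Sr is in period 5, group 2.
Across a period the added protons contract the valence shell; down a group each new principal shell makes the atom larger.
These span different periods and groups, so the two trends combine.
Sr > Cl: relative to Cl, both the across-period and down-group shifts push Sr's atomic radius up.
Approximate values (pm): Cl 99, Sr 185.
So Sr has the greater atomic radius (Sr > Cl).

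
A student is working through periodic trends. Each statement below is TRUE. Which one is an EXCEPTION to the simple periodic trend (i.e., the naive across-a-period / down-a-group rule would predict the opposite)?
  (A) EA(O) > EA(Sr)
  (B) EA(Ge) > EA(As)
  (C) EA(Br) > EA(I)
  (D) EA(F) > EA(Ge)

(B)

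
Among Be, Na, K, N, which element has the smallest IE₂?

IE_2 is the cost of taking one more electron from the +1 cation: Be⁺ still has 1 valence electron; Na⁺ is the bare [Ne] core; K⁺ is the bare [Ar] core; N⁺ still has 4 valence electrons.
Pulling an electron out of a noble-gas core costs far more than removing a remaining valence electron, so K and Na sit at the high end of IE_2.
Valence configurations: Be⁺ [He]2s¹, N⁺ [He]2s²2p².
Tabulated IE_2 (kJ/mol): Be 1757, Na 4562, K 3052, N 2856.
Putting it together, IE_2: Be < N < K < Na.

Be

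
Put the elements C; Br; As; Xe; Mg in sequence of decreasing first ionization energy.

IE₁ increases left→right with effective nuclear charge and decreases top→bottom as the valence shell moves farther out.
Here both period and group differ, so the two effects have to be weighed against each other.
As > Mg: period and group pull opposite ways; the across-period shift dominates (947 vs 738 kJ/mol).
C > As: the two effects oppose for this pair; the down-group effect wins (1086 vs 947 kJ/mol).
Br > C: period and group pull opposite ways; the across-period shift dominates (1140 vs 1086 kJ/mol).
Xe > Br: period and group pull opposite ways; the across-period shift dominates (1170 vs 1140 kJ/mol).
Tabulated first ionization energy (kJ/mol): C 1086, Mg 738, As 947, Br 1140, Xe 1170.
So from highest to lowest: Xe > Br > C > As > Mg.

Xe, Br, C, As, Mg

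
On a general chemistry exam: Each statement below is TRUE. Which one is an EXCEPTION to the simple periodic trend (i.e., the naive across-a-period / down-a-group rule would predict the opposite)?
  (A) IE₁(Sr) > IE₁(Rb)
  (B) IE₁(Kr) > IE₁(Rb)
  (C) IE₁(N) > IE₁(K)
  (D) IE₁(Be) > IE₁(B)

The general trend: IE₁ increases across a period and decreases down a group.
(A) Sr (period 5, group 2) vs Rb (period 5, group 1): the stated order agrees with the simple trend.
(B) Kr (period 4, group 18) vs Rb (period 5, group 1): the stated order agrees with the simple trend.
(C) N (period 2, group 15) vs K (period 4, group 1): the stated order agrees with the simple trend.
(D) Be (period 2, group 2) vs B (period 2, group 13): the stated order contradicts the simple trend.
The exception is (D): removing B's lone 2p electron is easier than breaking Be's filled 2s².

(D)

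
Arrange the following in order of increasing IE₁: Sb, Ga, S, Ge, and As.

Ga < Ge < Sb < As < S

Across a period the outer electron is held more tightly (higher IE₁); down a group it sits in a higher shell, more shielded, and comes off more easily.
Neither a single period nor a single group — weigh both effects.
Ge > Ga: both are in period 4; the period trend gives Ge the larger value.
Sb > Ge: the two effects oppose for this pair; the across-period effect wins (831 vs 762 kJ/mol).
As > Sb: As sits above Sb in group 15, so the down-group effect alone puts As higher.
S > As: relative to As, both the across-period and down-group shifts push S's first ionization energy up.
Tabulated first ionization energy (kJ/mol): S 1000, Ga 579, Ge 762, As 947, Sb 831.
So from lowest to highest: Ga < Ge < Sb < As < S.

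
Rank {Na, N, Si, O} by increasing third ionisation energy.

Consider each +2 ion: Na²⁺ is already 1 electron into the core; N²⁺ still has 3 valence electrons; Si²⁺ still has 2 valence electrons; O²⁺ still has 4 valence electrons.
Pulling an electron out of a noble-gas core costs far more than removing a remaining valence electron, so Na sits at the high end of IE_3.
Valence configurations: N²⁺ [He]2s²2p¹, Si²⁺ [Ne]3s², O²⁺ [He]2s²2p².
Tabulated IE_3 (kJ/mol): Na 6910, N 4578, Si 3232, O 5300.
Hence IE_3: Si < N < O < Na.

Si < N < O < Na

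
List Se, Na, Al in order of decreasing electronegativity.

Se > Al > Na

EN rises left→right (higher Z_eff, smaller atoms) and falls top→bottom (larger, more shielded atoms).
Neither a single period nor a single group — weigh both effects.
Al > Na: both are in period 3; the period trend gives Al the larger value.
Se > Al: period and group pull opposite ways; the across-period shift dominates (2.55 vs 1.61).
Approximate values (Pauling): Na 0.93, Al 1.61, Se 2.55.
So from highest to lowest: Se > Al > Na.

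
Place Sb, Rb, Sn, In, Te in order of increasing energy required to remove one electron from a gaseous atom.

Rb is in period 5, group 1; In is in period 5, group 13; Sn is in period 5, group 14; Sb is in period 5, group 15; Te is in period 5, group 16.
First ionization energy rises across a period (greater Z_eff holds electrons more tightly) and falls down a group (valence electrons are farther from the nucleus).
All lie in period 5, so first ionization energy increases left to right.
So from lowest to highest: Rb < In < Sn < Sb < Te.

Rb < In < Sn < Sb < Te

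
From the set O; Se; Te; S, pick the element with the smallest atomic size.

O

O is in period 2, group 16; S is in period 3, group 16; Se is in period 4, group 16; Te is in period 5, group 16.
Radius decreases left→right (rising Z_eff, same n) and increases top→bottom (higher n).
All are in group 16, so atomic radius increases down the group.
The smallest atomic size among these belongs to O.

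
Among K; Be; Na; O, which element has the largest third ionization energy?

Be

After 2 electrons have been removed, what remains? K²⁺ is already 1 electron into the core; Be²⁺ is the bare [He] core; Na²⁺ is already 1 electron into the core; O²⁺ still has 4 valence electrons.
Usually core removal costs more than valence removal, but here the competition is close: a tightly held n=2 valence electron can cost more to remove than an n=3 core electron, so the actual values have to decide it.
The numbers (kJ/mol): K 4420, Be 14849, Na 6910, O 5300.
So the third ionization energies run K < O < Na < Be.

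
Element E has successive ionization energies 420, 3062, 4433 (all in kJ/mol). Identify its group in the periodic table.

Group 1

Look for the largest jump between consecutive ionization energies: IE2/IE1 ≈ 7.3, far larger than any earlier ratio.
That jump marks the point where a core electron is being removed. So the atom has 1 valence electron.
A main-group element with 1 valence electron is in group 1.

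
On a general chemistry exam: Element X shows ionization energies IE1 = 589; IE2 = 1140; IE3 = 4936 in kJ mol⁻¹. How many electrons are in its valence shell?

2

Look for the largest jump between consecutive ionization energies: IE3/IE2 ≈ 4.3, far larger than any earlier ratio.
That jump marks the point where a core electron is being removed. So the atom has 2 valence electrons.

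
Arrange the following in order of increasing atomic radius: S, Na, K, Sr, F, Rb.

F < S < Na < Sr < K < Rb

F is in period 2, group 17; Na is in period 3, group 1; S is in period 3, group 16; K is in period 4, group 1; Rb is in period 5, group 1; Sr is in period 5, group 2.
Atomic radius shrinks across a period as nuclear charge pulls the same shell inward, and grows down a group as new shells are added.
Neither a single period nor a single group — weigh both effects.
S > F: both effects reinforce here, so S is clearly the larger of the two.
Na > S: both are in period 3; the period trend gives Na the larger value.
Sr > Na: period and group pull opposite ways; the down-group shift dominates (185 vs 155 pm).
K > Sr: period and group pull opposite ways; the across-period shift dominates (196 vs 185 pm).
Rb > K: they share group 1; the group trend gives Rb the larger value.
Approximate values (pm): F 64, Na 155, S 103, K 196, Rb 210, Sr 185.
So from smallest to largest: F < S < Na < Sr < K < Rb.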